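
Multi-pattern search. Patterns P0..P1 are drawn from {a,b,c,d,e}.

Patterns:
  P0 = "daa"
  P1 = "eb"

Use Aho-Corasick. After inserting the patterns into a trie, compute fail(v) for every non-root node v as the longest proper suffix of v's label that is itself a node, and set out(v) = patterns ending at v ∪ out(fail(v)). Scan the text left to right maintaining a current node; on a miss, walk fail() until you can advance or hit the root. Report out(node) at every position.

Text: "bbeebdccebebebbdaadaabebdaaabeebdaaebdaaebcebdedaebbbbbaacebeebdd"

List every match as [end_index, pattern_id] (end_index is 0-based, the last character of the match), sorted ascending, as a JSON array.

Build automaton:
Trie nodes:
  n0 'ε': d→1 e→4
  n1 'd': a→2
  n2 'da': a→3
  n3 'daa': ·  ←P0
  n4 'e': b→5
  n5 'eb': ·  ←P1

BFS fail/out derivation:
  n1('d'): parent n0 fail=0; on 'd' 0 → fail=0;  out ∅∪∅=∅
  n4('e'): parent n0 fail=0; on 'e' 0 → fail=0;  out ∅∪∅=∅
  n2('da'): parent n1 fail=0; on 'a' 0 → fail=0;  out ∅∪∅=∅
  n5('eb'): parent n4 fail=0; on 'b' 0 → fail=0;  out {1}∪∅={1}
  n3('daa'): parent n2 fail=0; on 'a' 0 → fail=0;  out {0}∪∅={0}

Scan:
i=0 'b': node 0→0
i=1 'b': node 0→0
i=2 'e': node 0→4
i=3 'e': node 4→4 ·f
i=4 'b': node 4→5  → match P1@[3:4]
i=5 'd': node 5→1 ·f
i=6 'c': node 1→0 ·f
i=7 'c': node 0→0
i=8 'e': node 0→4
i=9 'b': node 4→5  → match P1@[8:9]
i=10 'e': node 5→4 ·f
i=11 'b': node 4→5  → match P1@[10:11]
i=12 'e': node 5→4 ·f
i=13 'b': node 4→5  → match P1@[12:13]
i=14 'b': node 5→0 ·f
i=15 'd': node 0→1
i=16 'a': node 1→2
i=17 'a': node 2→3  → match P0@[15:17]
i=18 'd': node 3→1 ·f
i=19 'a': node 1→2
i=20 'a': node 2→3  → match P0@[18:20]
i=21 'b': node 3→0 ·f
i=22 'e': node 0→4
i=23 'b': node 4→5  → match P1@[22:23]
i=24 'd': node 5→1 ·f
i=25 'a': node 1→2
i=26 'a': node 2→3  → match P0@[24:26]
i=27 'a': node 3→0 ·f
i=28 'b': node 0→0
i=29 'e': node 0→4
i=30 'e': node 4→4 ·f
i=31 'b': node 4→5  → match P1@[30:31]
i=32 'd': node 5→1 ·f
i=33 'a': node 1→2
i=34 'a': node 2→3  → match P0@[32:34]
i=35 'e': node 3→4 ·f
i=36 'b': node 4→5  → match P1@[35:36]
i=37 'd': node 5→1 ·f
i=38 'a': node 1→2
i=39 'a': node 2→3  → match P0@[37:39]
i=40 'e': node 3→4 ·f
i=41 'b': node 4→5  → match P1@[40:41]
i=42 'c': node 5→0 ·f
i=43 'e': node 0→4
i=44 'b': node 4→5  → match P1@[43:44]
i=45 'd': node 5→1 ·f
i=46 'e': node 1→4 ·f
i=47 'd': node 4→1 ·f
i=48 'a': node 1→2
i=49 'e': node 2→4 ·f
i=50 'b': node 4→5  → match P1@[49:50]
i=51 'b': node 5→0 ·f
i=52 'b': node 0→0
i=53 'b': node 0→0
i=54 'b': node 0→0
i=55 'a': node 0→0
i=56 'a': node 0→0
i=57 'c': node 0→0
i=58 'e': node 0→4
i=59 'b': node 4→5  → match P1@[58:59]
i=60 'e': node 5→4 ·f
i=61 'e': node 4→4 ·f
i=62 'b': node 4→5  → match P1@[61:62]
i=63 'd': node 5→1 ·f
i=64 'd': node 1→1 ·f

All matches (sorted): [[4,1],[9,1],[11,1],[13,1],[17,0],[20,0],[23,1],[26,0],[31,1],[34,0],[36,1],[39,0],[41,1],[44,1],[50,1],[59,1],[62,1]]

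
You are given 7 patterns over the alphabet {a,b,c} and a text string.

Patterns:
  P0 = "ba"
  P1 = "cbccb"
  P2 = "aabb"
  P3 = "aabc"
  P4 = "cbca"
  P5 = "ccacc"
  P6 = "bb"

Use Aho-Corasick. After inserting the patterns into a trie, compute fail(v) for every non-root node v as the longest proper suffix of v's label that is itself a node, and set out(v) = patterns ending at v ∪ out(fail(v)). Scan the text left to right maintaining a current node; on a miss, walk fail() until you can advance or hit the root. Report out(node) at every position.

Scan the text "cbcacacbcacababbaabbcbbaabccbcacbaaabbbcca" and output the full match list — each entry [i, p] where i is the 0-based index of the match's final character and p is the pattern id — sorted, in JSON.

Build:
Trie nodes:
  n0 'ε': a→8 b→1 c→3
  n1 'b': a→2 b→18
  n2 'ba': ·  ←P0
  n3 'c': b→4 c→14
  n4 'cb': c→5
  n5 'cbc': a→13 c→6
  n6 'cbcc': b→7
  n7 'cbccb': ·  ←P1
  n8 'a': a→9
  n9 'aa': b→10
  n10 'aab': b→11 c→12
  n11 'aabb': ·  ←P2
  n12 'aabc': ·  ←P3
  n13 'cbca': ·  ←P4
  n14 'cc': a→15
  n15 'cca': c→16
  n16 'ccac': c→17
  n17 'ccacc': ·  ←P5
  n18 'bb': ·  ←P6

BFS fail/out derivation:
  n1('b'): parent n0 fail=0; on 'b' 0 → fail=0;  out ∅∪∅=∅
  n3('c'): parent n0 fail=0; on 'c' 0 → fail=0;  out ∅∪∅=∅
  n8('a'): parent n0 fail=0; on 'a' 0 → fail=0;  out ∅∪∅=∅
  n2('ba'): parent n1 fail=0; on 'a' 0 → fail=8;  out {0}∪∅={0}
  n4('cb'): parent n3 fail=0; on 'b' 0 → fail=1;  out ∅∪∅=∅
  n9('aa'): parent n8 fail=0; on 'a' 0 → fail=8;  out ∅∪∅=∅
  n14('cc'): parent n3 fail=0; on 'c' 0 → fail=3;  out ∅∪∅=∅
  n18('bb'): parent n1 fail=0; on 'b' 0 → fail=1;  out {6}∪∅={6}
  n5('cbc'): parent n4 fail=1; on 'c' 1→0 → fail=3;  out ∅∪∅=∅
  n10('aab'): parent n9 fail=8; on 'b' 8→0 → fail=1;  out ∅∪∅=∅
  n15('cca'): parent n14 fail=3; on 'a' 3→0 → fail=8;  out ∅∪∅=∅
  n6('cbcc'): parent n5 fail=3; on 'c' 3 → fail=14;  out ∅∪∅=∅
  n11('aabb'): parent n10 fail=1; on 'b' 1 → fail=18;  out {2}∪{6}={2,6}
  n12('aabc'): parent n10 fail=1; on 'c' 1→0 → fail=3;  out {3}∪∅={3}
  n13('cbca'): parent n5 fail=3; on 'a' 3→0 → fail=8;  out {4}∪∅={4}
  n16('ccac'): parent n15 fail=8; on 'c' 8→0 → fail=3;  out ∅∪∅=∅
  n7('cbccb'): parent n6 fail=14; on 'b' 14→3 → fail=4;  out {1}∪∅={1}
  n17('ccacc'): parent n16 fail=3; on 'c' 3 → fail=14;  out {5}∪∅={5}

Text stream:
pos 0 'c': at 3
pos 1 'b': at 4
pos 2 'c': at 5
pos 3 'a': at 13  ** P4@[0:3]
pos 4 'c': at 3 ·f
pos 5 'a': at 8 ·f
pos 6 'c': at 3 ·f
pos 7 'b': at 4
pos 8 'c': at 5
pos 9 'a': at 13  ** P4@[6:9]
pos 10 'c': at 3 ·f
pos 11 'a': at 8 ·f
pos 12 'b': at 1 ·f
pos 13 'a': at 2  ** P0@[12:13]
pos 14 'b': at 1 ·f
pos 15 'b': at 18  ** P6@[14:15]
pos 16 'a': at 2 ·f  ** P0@[15:16]
pos 17 'a': at 9 ·f
pos 18 'b': at 10
pos 19 'b': at 11  ** P2@[16:19],P6@[18:19]
pos 20 'c': at 3 ·f
pos 21 'b': at 4
pos 22 'b': at 18 ·f  ** P6@[21:22]
pos 23 'a': at 2 ·f  ** P0@[22:23]
pos 24 'a': at 9 ·f
pos 25 'b': at 10
pos 26 'c': at 12  ** P3@[23:26]
pos 27 'c': at 14 ·f
pos 28 'b': at 4 ·f
pos 29 'c': at 5
pos 30 'a': at 13  ** P4@[27:30]
pos 31 'c': at 3 ·f
pos 32 'b': at 4
pos 33 'a': at 2 ·f  ** P0@[32:33]
pos 34 'a': at 9 ·f
pos 35 'a': at 9 ·f
pos 36 'b': at 10
pos 37 'b': at 11  ** P2@[34:37],P6@[36:37]
pos 38 'b': at 18 ·f  ** P6@[37:38]
pos 39 'c': at 3 ·f
pos 40 'c': at 14
pos 41 'a': at 15

All matches (sorted): [[3,4],[9,4],[13,0],[15,6],[16,0],[19,2],[19,6],[22,6],[23,0],[26,3],[30,4],[33,0],[37,2],[37,6],[38,6]]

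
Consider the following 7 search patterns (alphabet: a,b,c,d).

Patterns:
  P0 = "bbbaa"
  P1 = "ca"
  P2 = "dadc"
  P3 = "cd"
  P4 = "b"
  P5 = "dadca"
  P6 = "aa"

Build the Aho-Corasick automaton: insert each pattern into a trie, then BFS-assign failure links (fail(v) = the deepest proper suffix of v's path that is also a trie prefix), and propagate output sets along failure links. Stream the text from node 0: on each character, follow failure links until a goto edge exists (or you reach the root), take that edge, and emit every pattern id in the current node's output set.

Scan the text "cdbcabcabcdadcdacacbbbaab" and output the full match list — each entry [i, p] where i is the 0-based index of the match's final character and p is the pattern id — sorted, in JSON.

Build:
Trie (insert patterns):
  n0 'ε': a→14 b→1 c→6 d→8
  n1 'b': b→2  [P4 ends]
  n2 'bb': b→3
  n3 'bbb': a→4
  n4 'bbba': a→5
  n5 'bbbaa': ·  [P0 ends]
  n6 'c': a→7 d→12
  n7 'ca': ·  [P1 ends]
  n8 'd': a→9
  n9 'da': d→10
  n10 'dad': c→11
  n11 'dadc': a→13  [P2 ends]
  n12 'cd': ·  [P3 ends]
  n13 'dadca': ·  [P5 ends]
  n14 'a': a→15
  n15 'aa': ·  [P6 ends]

BFS fail/out derivation:
  fail(1) 'b': from fail(0)=0 chase 'b': 0 ⇒ 0;  out={4}∪out(0)={4}
  fail(6) 'c': from fail(0)=0 chase 'c': 0 ⇒ 0;  out=∅∪out(0)=∅
  fail(8) 'd': from fail(0)=0 chase 'd': 0 ⇒ 0;  out=∅∪out(0)=∅
  fail(14) 'a': from fail(0)=0 chase 'a': 0 ⇒ 0;  out=∅∪out(0)=∅
  fail(2) 'bb': from fail(1)=0 chase 'b': 0 ⇒ 1;  out=∅∪out(1)={4}
  fail(7) 'ca': from fail(6)=0 chase 'a': 0 ⇒ 14;  out={1}∪out(14)={1}
  fail(9) 'da': from fail(8)=0 chase 'a': 0 ⇒ 14;  out=∅∪out(14)=∅
  fail(12) 'cd': from fail(6)=0 chase 'd': 0 ⇒ 8;  out={3}∪out(8)={3}
  fail(15) 'aa': from fail(14)=0 chase 'a': 0 ⇒ 14;  out={6}∪out(14)={6}
  fail(3) 'bbb': from fail(2)=1 chase 'b': 1 ⇒ 2;  out=∅∪out(2)={4}
  fail(10) 'dad': from fail(9)=14 chase 'd': 14→0 ⇒ 8;  out=∅∪out(8)=∅
  fail(4) 'bbba': from fail(3)=2 chase 'a': 2→1→0 ⇒ 14;  out=∅∪out(14)=∅
  fail(11) 'dadc': from fail(10)=8 chase 'c': 8→0 ⇒ 6;  out={2}∪out(6)={2}
  fail(5) 'bbbaa': from fail(4)=14 chase 'a': 14 ⇒ 15;  out={0}∪out(15)={0,6}
  fail(13) 'dadca': from fail(11)=6 chase 'a': 6 ⇒ 7;  out={5}∪out(7)={1,5}

Run:
pos 0 'c': at 6
pos 1 'd': at 12  emit P3@[0:1]
pos 2 'b': at 1 (via fail)  emit P4@[2:2]
pos 3 'c': at 6 (via fail)
pos 4 'a': at 7  emit P1@[3:4]
pos 5 'b': at 1 (via fail)  emit P4@[5:5]
pos 6 'c': at 6 (via fail)
pos 7 'a': at 7  emit P1@[6:7]
pos 8 'b': at 1 (via fail)  emit P4@[8:8]
pos 9 'c': at 6 (via fail)
pos 10 'd': at 12  emit P3@[9:10]
pos 11 'a': at 9 (via fail)
pos 12 'd': at 10
pos 13 'c': at 11  emit P2@[10:13]
pos 14 'd': at 12 (via fail)  emit P3@[13:14]
pos 15 'a': at 9 (via fail)
pos 16 'c': at 6 (via fail)
pos 17 'a': at 7  emit P1@[16:17]
pos 18 'c': at 6 (via fail)
pos 19 'b': at 1 (via fail)  emit P4@[19:19]
pos 20 'b': at 2  emit P4@[20:20]
pos 21 'b': at 3  emit P4@[21:21]
pos 22 'a': at 4
pos 23 'a': at 5  emit P0@[19:23],P6@[22:23]
pos 24 'b': at 1 (via fail)  emit P4@[24:24]

Matches: [[1,3],[2,4],[4,1],[5,4],[7,1],[8,4],[10,3],[13,2],[14,3],[17,1],[19,4],[20,4],[21,4],[23,0],[23,6],[24,4]]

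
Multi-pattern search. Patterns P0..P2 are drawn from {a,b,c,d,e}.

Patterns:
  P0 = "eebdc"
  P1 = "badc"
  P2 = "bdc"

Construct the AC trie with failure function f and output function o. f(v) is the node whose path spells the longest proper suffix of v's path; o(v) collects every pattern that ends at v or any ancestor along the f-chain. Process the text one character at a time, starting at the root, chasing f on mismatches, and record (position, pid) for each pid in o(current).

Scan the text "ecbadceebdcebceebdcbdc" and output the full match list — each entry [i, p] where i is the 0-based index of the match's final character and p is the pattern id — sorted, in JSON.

Build automaton:
Trie (insert patterns):
  0='ε' goto b→6 e→1
  1='e' goto e→2
  2='ee' goto b→3
  3='eeb' goto d→4
  4='eebd' goto c→5
  5='eebdc' goto ·  [P0 ends]
  6='b' goto a→7 d→10
  7='ba' goto d→8
  8='bad' goto c→9
  9='badc' goto ·  [P1 ends]
  10='bd' goto c→11
  11='bdc' goto ·  [P2 ends]

Failure links (BFS by depth):
  fail(1) 'e': from fail(0)=0 chase 'e': 0 ⇒ 0;  out=∅∪out(0)=∅
  fail(6) 'b': from fail(0)=0 chase 'b': 0 ⇒ 0;  out=∅∪out(0)=∅
  fail(2) 'ee': from fail(1)=0 chase 'e': 0 ⇒ 1;  out=∅∪out(1)=∅
  fail(7) 'ba': from fail(6)=0 chase 'a': 0 ⇒ 0;  out=∅∪out(0)=∅
  fail(10) 'bd': from fail(6)=0 chase 'd': 0 ⇒ 0;  out=∅∪out(0)=∅
  fail(3) 'eeb': from fail(2)=1 chase 'b': 1→0 ⇒ 6;  out=∅∪out(6)=∅
  fail(8) 'bad': from fail(7)=0 chase 'd': 0 ⇒ 0;  out=∅∪out(0)=∅
  fail(11) 'bdc': from fail(10)=0 chase 'c': 0 ⇒ 0;  out={2}∪out(0)={2}
  fail(4) 'eebd': from fail(3)=6 chase 'd': 6 ⇒ 10;  out=∅∪out(10)=∅
  fail(9) 'badc': from fail(8)=0 chase 'c': 0 ⇒ 0;  out={1}∪out(0)={1}
  fail(5) 'eebdc': from fail(4)=10 chase 'c': 10 ⇒ 11;  out={0}∪out(11)={0,2}

Scan:
[0] read 'e'  n0⇒n1
[1] read 'c'  n1⇒n0 ·f
[2] read 'b'  n0⇒n6
[3] read 'a'  n6⇒n7
[4] read 'd'  n7⇒n8
[5] read 'c'  n8⇒n9  → match P1@[2:5]
[6] read 'e'  n9⇒n1 ·f
[7] read 'e'  n1⇒n2
[8] read 'b'  n2⇒n3
[9] read 'd'  n3⇒n4
[10] read 'c'  n4⇒n5  → match P0@[6:10],P2@[8:10]
[11] read 'e'  n5⇒n1 ·f
[12] read 'b'  n1⇒n6 ·f
[13] read 'c'  n6⇒n0 ·f
[14] read 'e'  n0⇒n1
[15] read 'e'  n1⇒n2
[16] read 'b'  n2⇒n3
[17] read 'd'  n3⇒n4
[18] read 'c'  n4⇒n5  → match P0@[14:18],P2@[16:18]
[19] read 'b'  n5⇒n6 ·f
[20] read 'd'  n6⇒n10
[21] read 'c'  n10⇒n11  → match P2@[19:21]

Result: [[5,1],[10,0],[10,2],[18,0],[18,2],[21,2]]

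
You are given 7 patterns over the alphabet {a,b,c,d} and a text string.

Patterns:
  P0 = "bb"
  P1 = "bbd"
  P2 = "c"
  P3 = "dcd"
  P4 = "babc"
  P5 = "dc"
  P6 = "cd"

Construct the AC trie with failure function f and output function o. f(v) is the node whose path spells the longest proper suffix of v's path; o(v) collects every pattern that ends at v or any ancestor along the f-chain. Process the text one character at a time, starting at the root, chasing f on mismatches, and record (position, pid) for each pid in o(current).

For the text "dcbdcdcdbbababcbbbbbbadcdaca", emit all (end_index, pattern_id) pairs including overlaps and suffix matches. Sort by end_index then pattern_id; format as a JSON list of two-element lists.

Construct AC machine:
Trie (insert patterns):
  n0 'ε': b→1 c→4 d→5
  n1 'b': a→8 b→2
  n2 'bb': d→3  [P0 ends]
  n3 'bbd': ·  [P1 ends]
  n4 'c': d→11  [P2 ends]
  n5 'd': c→6
  n6 'dc': d→7  [P5 ends]
  n7 'dcd': ·  [P3 ends]
  n8 'ba': b→9
  n9 'bab': c→10
  n10 'babc': ·  [P4 ends]
  n11 'cd': ·  [P6 ends]

Failure links (BFS by depth):
  fail(1) 'b': from fail(0)=0 chase 'b': 0 ⇒ 0;  out=∅∪out(0)=∅
  fail(4) 'c': from fail(0)=0 chase 'c': 0 ⇒ 0;  out={2}∪out(0)={2}
  fail(5) 'd': from fail(0)=0 chase 'd': 0 ⇒ 0;  out=∅∪out(0)=∅
  fail(2) 'bb': from fail(1)=0 chase 'b': 0 ⇒ 1;  out={0}∪out(1)={0}
  fail(6) 'dc': from fail(5)=0 chase 'c': 0 ⇒ 4;  out={5}∪out(4)={2,5}
  fail(8) 'ba': from fail(1)=0 chase 'a': 0 ⇒ 0;  out=∅∪out(0)=∅
  fail(11) 'cd': from fail(4)=0 chase 'd': 0 ⇒ 5;  out={6}∪out(5)={6}
  fail(3) 'bbd': from fail(2)=1 chase 'd': 1→0 ⇒ 5;  out={1}∪out(5)={1}
  fail(7) 'dcd': from fail(6)=4 chase 'd': 4 ⇒ 11;  out={3}∪out(11)={3,6}
  fail(9) 'bab': from fail(8)=0 chase 'b': 0 ⇒ 1;  out=∅∪out(1)=∅
  fail(10) 'babc': from fail(9)=1 chase 'c': 1→0 ⇒ 4;  out={4}∪out(4)={2,4}

Text stream:
[0] read 'd'  n0⇒n5
[1] read 'c'  n5⇒n6  → match P2@[1:1],P5@[0:1]
[2] read 'b'  n6⇒n1 ·f
[3] read 'd'  n1⇒n5 ·f
[4] read 'c'  n5⇒n6  → match P2@[4:4],P5@[3:4]
[5] read 'd'  n6⇒n7  → match P3@[3:5],P6@[4:5]
[6] read 'c'  n7⇒n6 ·f  → match P2@[6:6],P5@[5:6]
[7] read 'd'  n6⇒n7  → match P3@[5:7],P6@[6:7]
[8] read 'b'  n7⇒n1 ·f
[9] read 'b'  n1⇒n2  → match P0@[8:9]
[10] read 'a'  n2⇒n8 ·f
[11] read 'b'  n8⇒n9
[12] read 'a'  n9⇒n8 ·f
[13] read 'b'  n8⇒n9
[14] read 'c'  n9⇒n10  → match P2@[14:14],P4@[11:14]
[15] read 'b'  n10⇒n1 ·f
[16] read 'b'  n1⇒n2  → match P0@[15:16]
[17] read 'b'  n2⇒n2 ·f  → match P0@[16:17]
[18] read 'b'  n2⇒n2 ·f  → match P0@[17:18]
[19] read 'b'  n2⇒n2 ·f  → match P0@[18:19]
[20] read 'b'  n2⇒n2 ·f  → match P0@[19:20]
[21] read 'a'  n2⇒n8 ·f
[22] read 'd'  n8⇒n5 ·f
[23] read 'c'  n5⇒n6  → match P2@[23:23],P5@[22:23]
[24] read 'd'  n6⇒n7  → match P3@[22:24],P6@[23:24]
[25] read 'a'  n7⇒n0 ·f
[26] read 'c'  n0⇒n4  → match P2@[26:26]
[27] read 'a'  n4⇒n0 ·f

All matches (sorted): [[1,2],[1,5],[4,2],[4,5],[5,3],[5,6],[6,2],[6,5],[7,3],[7,6],[9,0],[14,2],[14,4],[16,0],[17,0],[18,0],[19,0],[20,0],[23,2],[23,5],[24,3],[24,6],[26,2]]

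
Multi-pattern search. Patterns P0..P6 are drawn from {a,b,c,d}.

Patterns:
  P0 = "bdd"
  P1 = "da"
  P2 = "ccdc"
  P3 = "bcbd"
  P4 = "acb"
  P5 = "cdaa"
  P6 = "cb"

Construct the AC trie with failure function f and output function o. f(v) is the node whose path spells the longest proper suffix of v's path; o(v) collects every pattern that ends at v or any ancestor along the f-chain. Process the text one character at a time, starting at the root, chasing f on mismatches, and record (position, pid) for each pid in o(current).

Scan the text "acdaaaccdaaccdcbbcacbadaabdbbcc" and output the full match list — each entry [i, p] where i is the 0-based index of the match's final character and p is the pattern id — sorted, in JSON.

Construct AC machine:
Trie nodes:
  n0 'ε': a→13 b→1 c→6 d→4
  n1 'b': c→10 d→2
  n2 'bd': d→3
  n3 'bdd': ·  ←P0
  n4 'd': a→5
  n5 'da': ·  ←P1
  n6 'c': b→19 c→7 d→16
  n7 'cc': d→8
  n8 'ccd': c→9
  n9 'ccdc': ·  ←P2
  n10 'bc': b→11
  n11 'bcb': d→12
  n12 'bcbd': ·  ←P3
  n13 'a': c→14
  n14 'ac': b→15
  n15 'acb': ·  ←P4
  n16 'cd': a→17
  n17 'cda': a→18
  n18 'cdaa': ·  ←P5
  n19 'cb': ·  ←P6

BFS fail/out derivation:
  n1('b'): parent n0 fail=0; on 'b' 0 → fail=0;  out ∅∪∅=∅
  n4('d'): parent n0 fail=0; on 'd' 0 → fail=0;  out ∅∪∅=∅
  n6('c'): parent n0 fail=0; on 'c' 0 → fail=0;  out ∅∪∅=∅
  n13('a'): parent n0 fail=0; on 'a' 0 → fail=0;  out ∅∪∅=∅
  n2('bd'): parent n1 fail=0; on 'd' 0 → fail=4;  out ∅∪∅=∅
  n5('da'): parent n4 fail=0; on 'a' 0 → fail=13;  out {1}∪∅={1}
  n7('cc'): parent n6 fail=0; on 'c' 0 → fail=6;  out ∅∪∅=∅
  n10('bc'): parent n1 fail=0; on 'c' 0 → fail=6;  out ∅∪∅=∅
  n14('ac'): parent n13 fail=0; on 'c' 0 → fail=6;  out ∅∪∅=∅
  n16('cd'): parent n6 fail=0; on 'd' 0 → fail=4;  out ∅∪∅=∅
  n19('cb'): parent n6 fail=0; on 'b' 0 → fail=1;  out {6}∪∅={6}
  n3('bdd'): parent n2 fail=4; on 'd' 4→0 → fail=4;  out {0}∪∅={0}
  n8('ccd'): parent n7 fail=6; on 'd' 6 → fail=16;  out ∅∪∅=∅
  n11('bcb'): parent n10 fail=6; on 'b' 6 → fail=19;  out ∅∪{6}={6}
  n15('acb'): parent n14 fail=6; on 'b' 6 → fail=19;  out {4}∪{6}={4,6}
  n17('cda'): parent n16 fail=4; on 'a' 4 → fail=5;  out ∅∪{1}={1}
  n9('ccdc'): parent n8 fail=16; on 'c' 16→4→0 → fail=6;  out {2}∪∅={2}
  n12('bcbd'): parent n11 fail=19; on 'd' 19→1 → fail=2;  out {3}∪∅={3}
  n18('cdaa'): parent n17 fail=5; on 'a' 5→13→0 → fail=13;  out {5}∪∅={5}

Scan:
pos 0 'a': at 13
pos 1 'c': at 14
pos 2 'd': at 16 (via fail)
pos 3 'a': at 17  → match P1@[2:3]
pos 4 'a': at 18  → match P5@[1:4]
pos 5 'a': at 13 (via fail)
pos 6 'c': at 14
pos 7 'c': at 7 (via fail)
pos 8 'd': at 8
pos 9 'a': at 17 (via fail)  → match P1@[8:9]
pos 10 'a': at 18  → match P5@[7:10]
pos 11 'c': at 14 (via fail)
pos 12 'c': at 7 (via fail)
pos 13 'd': at 8
pos 14 'c': at 9  → match P2@[11:14]
pos 15 'b': at 19 (via fail)  → match P6@[14:15]
pos 16 'b': at 1 (via fail)
pos 17 'c': at 10
pos 18 'a': at 13 (via fail)
pos 19 'c': at 14
pos 20 'b': at 15  → match P4@[18:20],P6@[19:20]
pos 21 'a': at 13 (via fail)
pos 22 'd': at 4 (via fail)
pos 23 'a': at 5  → match P1@[22:23]
pos 24 'a': at 13 (via fail)
pos 25 'b': at 1 (via fail)
pos 26 'd': at 2
pos 27 'b': at 1 (via fail)
pos 28 'b': at 1 (via fail)
pos 29 'c': at 10
pos 30 'c': at 7 (via fail)

All matches (sorted): [[3,1],[4,5],[9,1],[10,5],[14,2],[15,6],[20,4],[20,6],[23,1]]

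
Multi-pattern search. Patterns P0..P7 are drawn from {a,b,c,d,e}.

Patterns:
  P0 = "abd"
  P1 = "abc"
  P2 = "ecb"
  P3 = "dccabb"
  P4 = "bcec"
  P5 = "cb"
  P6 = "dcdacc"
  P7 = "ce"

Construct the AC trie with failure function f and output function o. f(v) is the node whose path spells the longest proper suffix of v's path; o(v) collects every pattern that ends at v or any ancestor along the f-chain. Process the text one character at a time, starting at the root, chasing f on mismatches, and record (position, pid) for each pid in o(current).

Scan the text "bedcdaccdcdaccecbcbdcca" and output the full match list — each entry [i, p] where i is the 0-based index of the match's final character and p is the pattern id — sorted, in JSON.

Construct AC machine:
Trie (insert patterns):
  n0 'ε': a→1 b→14 c→18 d→8 e→5
  n1 'a': b→2
  n2 'ab': c→4 d→3
  n3 'abd': ·  ←P0
  n4 'abc': ·  ←P1
  n5 'e': c→6
  n6 'ec': b→7
  n7 'ecb': ·  ←P2
  n8 'd': c→9
  n9 'dc': c→10 d→20
  n10 'dcc': a→11
  n11 'dcca': b→12
  n12 'dccab': b→13
  n13 'dccabb': ·  ←P3
  n14 'b': c→15
  n15 'bc': e→16
  n16 'bce': c→17
  n17 'bcec': ·  ←P4
  n18 'c': b→19 e→24
  n19 'cb': ·  ←P5
  n20 'dcd': a→21
  n21 'dcda': c→22
  n22 'dcdac': c→23
  n23 'dcdacc': ·  ←P6
  n24 'ce': ·  ←P7

Failure links (BFS by depth):
  fail(1) 'a': from fail(0)=0 chase 'a': 0 ⇒ 0;  out=∅∪out(0)=∅
  fail(5) 'e': from fail(0)=0 chase 'e': 0 ⇒ 0;  out=∅∪out(0)=∅
  fail(8) 'd': from fail(0)=0 chase 'd': 0 ⇒ 0;  out=∅∪out(0)=∅
  fail(14) 'b': from fail(0)=0 chase 'b': 0 ⇒ 0;  out=∅∪out(0)=∅
  fail(18) 'c': from fail(0)=0 chase 'c': 0 ⇒ 0;  out=∅∪out(0)=∅
  fail(2) 'ab': from fail(1)=0 chase 'b': 0 ⇒ 14;  out=∅∪out(14)=∅
  fail(6) 'ec': from fail(5)=0 chase 'c': 0 ⇒ 18;  out=∅∪out(18)=∅
  fail(9) 'dc': from fail(8)=0 chase 'c': 0 ⇒ 18;  out=∅∪out(18)=∅
  fail(15) 'bc': from fail(14)=0 chase 'c': 0 ⇒ 18;  out=∅∪out(18)=∅
  fail(19) 'cb': from fail(18)=0 chase 'b': 0 ⇒ 14;  out={5}∪out(14)={5}
  fail(24) 'ce': from fail(18)=0 chase 'e': 0 ⇒ 5;  out={7}∪out(5)={7}
  fail(3) 'abd': from fail(2)=14 chase 'd': 14→0 ⇒ 8;  out={0}∪out(8)={0}
  fail(4) 'abc': from fail(2)=14 chase 'c': 14 ⇒ 15;  out={1}∪out(15)={1}
  fail(7) 'ecb': from fail(6)=18 chase 'b': 18 ⇒ 19;  out={2}∪out(19)={2,5}
  fail(10) 'dcc': from fail(9)=18 chase 'c': 18→0 ⇒ 18;  out=∅∪out(18)=∅
  fail(16) 'bce': from fail(15)=18 chase 'e': 18 ⇒ 24;  out=∅∪out(24)={7}
  fail(20) 'dcd': from fail(9)=18 chase 'd': 18→0 ⇒ 8;  out=∅∪out(8)=∅
  fail(11) 'dcca': from fail(10)=18 chase 'a': 18→0 ⇒ 1;  out=∅∪out(1)=∅
  fail(17) 'bcec': from fail(16)=24 chase 'c': 24→5 ⇒ 6;  out={4}∪out(6)={4}
  fail(21) 'dcda': from fail(20)=8 chase 'a': 8→0 ⇒ 1;  out=∅∪out(1)=∅
  fail(12) 'dccab': from fail(11)=1 chase 'b': 1 ⇒ 2;  out=∅∪out(2)=∅
  fail(22) 'dcdac': from fail(21)=1 chase 'c': 1→0 ⇒ 18;  out=∅∪out(18)=∅
  fail(13) 'dccabb': from fail(12)=2 chase 'b': 2→14→0 ⇒ 14;  out={3}∪out(14)={3}
  fail(23) 'dcdacc': from fail(22)=18 chase 'c': 18→0 ⇒ 18;  out={6}∪out(18)={6}

Text stream:
[0] read 'b'  n0⇒n14
[1] read 'e'  n14⇒n5 ·f
[2] read 'd'  n5⇒n8 ·f
[3] read 'c'  n8⇒n9
[4] read 'd'  n9⇒n20
[5] read 'a'  n20⇒n21
[6] read 'c'  n21⇒n22
[7] read 'c'  n22⇒n23  emit P6@[2:7]
[8] read 'd'  n23⇒n8 ·f
[9] read 'c'  n8⇒n9
[10] read 'd'  n9⇒n20
[11] read 'a'  n20⇒n21
[12] read 'c'  n21⇒n22
[13] read 'c'  n22⇒n23  emit P6@[8:13]
[14] read 'e'  n23⇒n24 ·f  emit P7@[13:14]
[15] read 'c'  n24⇒n6 ·f
[16] read 'b'  n6⇒n7  emit P2@[14:16],P5@[15:16]
[17] read 'c'  n7⇒n15 ·f
[18] read 'b'  n15⇒n19 ·f  emit P5@[17:18]
[19] read 'd'  n19⇒n8 ·f
[20] read 'c'  n8⇒n9
[21] read 'c'  n9⇒n10
[22] read 'a'  n10⇒n11

All matches (sorted): [[7,6],[13,6],[14,7],[16,2],[16,5],[18,5]]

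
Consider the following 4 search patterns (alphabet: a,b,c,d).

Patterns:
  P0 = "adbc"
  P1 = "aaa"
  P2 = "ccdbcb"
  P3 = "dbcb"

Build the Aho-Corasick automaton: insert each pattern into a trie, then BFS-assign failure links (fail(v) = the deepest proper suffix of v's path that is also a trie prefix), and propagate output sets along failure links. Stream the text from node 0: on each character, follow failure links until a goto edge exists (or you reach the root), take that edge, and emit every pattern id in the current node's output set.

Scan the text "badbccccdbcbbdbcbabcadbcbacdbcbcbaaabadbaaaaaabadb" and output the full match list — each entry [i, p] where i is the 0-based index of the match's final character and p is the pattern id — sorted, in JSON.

Build automaton:
Trie nodes:
  n0 'ε': a→1 c→7 d→13
  n1 'a': a→5 d→2
  n2 'ad': b→3
  n3 'adb': c→4
  n4 'adbc': ·  [P0 ends]
  n5 'aa': a→6
  n6 'aaa': ·  [P1 ends]
  n7 'c': c→8
  n8 'cc': d→9
  n9 'ccd': b→10
  n10 'ccdb': c→11
  n11 'ccdbc': b→12
  n12 'ccdbcb': ·  [P2 ends]
  n13 'd': b→14
  n14 'db': c→15
  n15 'dbc': b→16
  n16 'dbcb': ·  [P3 ends]

BFS fail/out derivation:
  fail(1) 'a': from fail(0)=0 chase 'a': 0 ⇒ 0;  out=∅∪out(0)=∅
  fail(7) 'c': from fail(0)=0 chase 'c': 0 ⇒ 0;  out=∅∪out(0)=∅
  fail(13) 'd': from fail(0)=0 chase 'd': 0 ⇒ 0;  out=∅∪out(0)=∅
  fail(2) 'ad': from fail(1)=0 chase 'd': 0 ⇒ 13;  out=∅∪out(13)=∅
  fail(5) 'aa': from fail(1)=0 chase 'a': 0 ⇒ 1;  out=∅∪out(1)=∅
  fail(8) 'cc': from fail(7)=0 chase 'c': 0 ⇒ 7;  out=∅∪out(7)=∅
  fail(14) 'db': from fail(13)=0 chase 'b': 0 ⇒ 0;  out=∅∪out(0)=∅
  fail(3) 'adb': from fail(2)=13 chase 'b': 13 ⇒ 14;  out=∅∪out(14)=∅
  fail(6) 'aaa': from fail(5)=1 chase 'a': 1 ⇒ 5;  out={1}∪out(5)={1}
  fail(9) 'ccd': from fail(8)=7 chase 'd': 7→0 ⇒ 13;  out=∅∪out(13)=∅
  fail(15) 'dbc': from fail(14)=0 chase 'c': 0 ⇒ 7;  out=∅∪out(7)=∅
  fail(4) 'adbc': from fail(3)=14 chase 'c': 14 ⇒ 15;  out={0}∪out(15)={0}
  fail(10) 'ccdb': from fail(9)=13 chase 'b': 13 ⇒ 14;  out=∅∪out(14)=∅
  fail(16) 'dbcb': from fail(15)=7 chase 'b': 7→0 ⇒ 0;  out={3}∪out(0)={3}
  fail(11) 'ccdbc': from fail(10)=14 chase 'c': 14 ⇒ 15;  out=∅∪out(15)=∅
  fail(12) 'ccdbcb': from fail(11)=15 chase 'b': 15 ⇒ 16;  out={2}∪out(16)={2,3}

Run:
[0] read 'b'  n0⇒n0
[1] read 'a'  n0⇒n1
[2] read 'd'  n1⇒n2
[3] read 'b'  n2⇒n3
[4] read 'c'  n3⇒n4  emit P0@[1:4]
[5] read 'c'  n4⇒n8 (via fail)
[6] read 'c'  n8⇒n8 (via fail)
[7] read 'c'  n8⇒n8 (via fail)
[8] read 'd'  n8⇒n9
[9] read 'b'  n9⇒n10
[10] read 'c'  n10⇒n11
[11] read 'b'  n11⇒n12  emit P2@[6:11],P3@[8:11]
[12] read 'b'  n12⇒n0 (via fail)
[13] read 'd'  n0⇒n13
[14] read 'b'  n13⇒n14
[15] read 'c'  n14⇒n15
[16] read 'b'  n15⇒n16  emit P3@[13:16]
[17] read 'a'  n16⇒n1 (via fail)
[18] read 'b'  n1⇒n0 (via fail)
[19] read 'c'  n0⇒n7
[20] read 'a'  n7⇒n1 (via fail)
[21] read 'd'  n1⇒n2
[22] read 'b'  n2⇒n3
[23] read 'c'  n3⇒n4  emit P0@[20:23]
[24] read 'b'  n4⇒n16 (via fail)  emit P3@[21:24]
[25] read 'a'  n16⇒n1 (via fail)
[26] read 'c'  n1⇒n7 (via fail)
[27] read 'd'  n7⇒n13 (via fail)
[28] read 'b'  n13⇒n14
[29] read 'c'  n14⇒n15
[30] read 'b'  n15⇒n16  emit P3@[27:30]
[31] read 'c'  n16⇒n7 (via fail)
[32] read 'b'  n7⇒n0 (via fail)
[33] read 'a'  n0⇒n1
[34] read 'a'  n1⇒n5
[35] read 'a'  n5⇒n6  emit P1@[33:35]
[36] read 'b'  n6⇒n0 (via fail)
[37] read 'a'  n0⇒n1
[38] read 'd'  n1⇒n2
[39] read 'b'  n2⇒n3
[40] read 'a'  n3⇒n1 (via fail)
[41] read 'a'  n1⇒n5
[42] read 'a'  n5⇒n6  emit P1@[40:42]
[43] read 'a'  n6⇒n6 (via fail)  emit P1@[41:43]
[44] read 'a'  n6⇒n6 (via fail)  emit P1@[42:44]
[45] read 'a'  n6⇒n6 (via fail)  emit P1@[43:45]
[46] read 'b'  n6⇒n0 (via fail)
[47] read 'a'  n0⇒n1
[48] read 'd'  n1⇒n2
[49] read 'b'  n2⇒n3

All matches (sorted): [[4,0],[11,2],[11,3],[16,3],[23,0],[24,3],[30,3],[35,1],[42,1],[43,1],[44,1],[45,1]]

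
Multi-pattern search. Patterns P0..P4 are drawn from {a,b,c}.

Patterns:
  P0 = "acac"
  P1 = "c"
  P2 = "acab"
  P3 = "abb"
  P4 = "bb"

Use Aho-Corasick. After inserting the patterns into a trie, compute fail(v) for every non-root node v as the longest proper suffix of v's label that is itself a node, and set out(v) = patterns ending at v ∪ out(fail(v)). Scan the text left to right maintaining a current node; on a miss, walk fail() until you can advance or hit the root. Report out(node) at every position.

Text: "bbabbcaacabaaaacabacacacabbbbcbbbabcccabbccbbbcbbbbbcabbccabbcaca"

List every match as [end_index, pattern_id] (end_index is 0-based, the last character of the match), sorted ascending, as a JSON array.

Build:
Trie (insert patterns):
  n0 'ε': a→1 b→9 c→5
  n1 'a': b→7 c→2
  n2 'ac': a→3
  n3 'aca': b→6 c→4
  n4 'acac': ·  ←P0
  n5 'c': ·  ←P1
  n6 'acab': ·  ←P2
  n7 'ab': b→8
  n8 'abb': ·  ←P3
  n9 'b': b→10
  n10 'bb': ·  ←P4

Failure links (BFS by depth):
  n1('a'): parent n0 fail=0; on 'a' 0 → fail=0;  out ∅∪∅=∅
  n5('c'): parent n0 fail=0; on 'c' 0 → fail=0;  out {1}∪∅={1}
  n9('b'): parent n0 fail=0; on 'b' 0 → fail=0;  out ∅∪∅=∅
  n2('ac'): parent n1 fail=0; on 'c' 0 → fail=5;  out ∅∪{1}={1}
  n7('ab'): parent n1 fail=0; on 'b' 0 → fail=9;  out ∅∪∅=∅
  n10('bb'): parent n9 fail=0; on 'b' 0 → fail=9;  out {4}∪∅={4}
  n3('aca'): parent n2 fail=5; on 'a' 5→0 → fail=1;  out ∅∪∅=∅
  n8('abb'): parent n7 fail=9; on 'b' 9 → fail=10;  out {3}∪{4}={3,4}
  n4('acac'): parent n3 fail=1; on 'c' 1 → fail=2;  out {0}∪{1}={0,1}
  n6('acab'): parent n3 fail=1; on 'b' 1 → fail=7;  out {2}∪∅={2}

Run:
i=0 'b': node 0→9
i=1 'b': node 9→10  ** P4@[0:1]
i=2 'a': node 10→1 (fail-walked)
i=3 'b': node 1→7
i=4 'b': node 7→8  ** P3@[2:4],P4@[3:4]
i=5 'c': node 8→5 (fail-walked)  ** P1@[5:5]
i=6 'a': node 5→1 (fail-walked)
i=7 'a': node 1→1 (fail-walked)
i=8 'c': node 1→2  ** P1@[8:8]
i=9 'a': node 2→3
i=10 'b': node 3→6  ** P2@[7:10]
i=11 'a': node 6→1 (fail-walked)
i=12 'a': node 1→1 (fail-walked)
i=13 'a': node 1→1 (fail-walked)
i=14 'a': node 1→1 (fail-walked)
i=15 'c': node 1→2  ** P1@[15:15]
i=16 'a': node 2→3
i=17 'b': node 3→6  ** P2@[14:17]
i=18 'a': node 6→1 (fail-walked)
i=19 'c': node 1→2  ** P1@[19:19]
i=20 'a': node 2→3
i=21 'c': node 3→4  ** P0@[18:21],P1@[21:21]
i=22 'a': node 4→3 (fail-walked)
i=23 'c': node 3→4  ** P0@[20:23],P1@[23:23]
i=24 'a': node 4→3 (fail-walked)
i=25 'b': node 3→6  ** P2@[22:25]
i=26 'b': node 6→8 (fail-walked)  ** P3@[24:26],P4@[25:26]
i=27 'b': node 8→10 (fail-walked)  ** P4@[26:27]
i=28 'b': node 10→10 (fail-walked)  ** P4@[27:28]
i=29 'c': node 10→5 (fail-walked)  ** P1@[29:29]
i=30 'b': node 5→9 (fail-walked)
i=31 'b': node 9→10  ** P4@[30:31]
i=32 'b': node 10→10 (fail-walked)  ** P4@[31:32]
i=33 'a': node 10→1 (fail-walked)
i=34 'b': node 1→7
i=35 'c': node 7→5 (fail-walked)  ** P1@[35:35]
i=36 'c': node 5→5 (fail-walked)  ** P1@[36:36]
i=37 'c': node 5→5 (fail-walked)  ** P1@[37:37]
i=38 'a': node 5→1 (fail-walked)
i=39 'b': node 1→7
i=40 'b': node 7→8  ** P3@[38:40],P4@[39:40]
i=41 'c': node 8→5 (fail-walked)  ** P1@[41:41]
i=42 'c': node 5→5 (fail-walked)  ** P1@[42:42]
i=43 'b': node 5→9 (fail-walked)
i=44 'b': node 9→10  ** P4@[43:44]
i=45 'b': node 10→10 (fail-walked)  ** P4@[44:45]
i=46 'c': node 10→5 (fail-walked)  ** P1@[46:46]
i=47 'b': node 5→9 (fail-walked)
i=48 'b': node 9→10  ** P4@[47:48]
i=49 'b': node 10→10 (fail-walked)  ** P4@[48:49]
i=50 'b': node 10→10 (fail-walked)  ** P4@[49:50]
i=51 'b': node 10→10 (fail-walked)  ** P4@[50:51]
i=52 'c': node 10→5 (fail-walked)  ** P1@[52:52]
i=53 'a': node 5→1 (fail-walked)
i=54 'b': node 1→7
i=55 'b': node 7→8  ** P3@[53:55],P4@[54:55]
i=56 'c': node 8→5 (fail-walked)  ** P1@[56:56]
i=57 'c': node 5→5 (fail-walked)  ** P1@[57:57]
i=58 'a': node 5→1 (fail-walked)
i=59 'b': node 1→7
i=60 'b': node 7→8  ** P3@[58:60],P4@[59:60]
i=61 'c': node 8→5 (fail-walked)  ** P1@[61:61]
i=62 'a': node 5→1 (fail-walked)
i=63 'c': node 1→2  ** P1@[63:63]
i=64 'a': node 2→3

All matches (sorted): [[1,4],[4,3],[4,4],[5,1],[8,1],[10,2],[15,1],[17,2],[19,1],[21,0],[21,1],[23,0],[23,1],[25,2],[26,3],[26,4],[27,4],[28,4],[29,1],[31,4],[32,4],[35,1],[36,1],[37,1],[40,3],[40,4],[41,1],[42,1],[44,4],[45,4],[46,1],[48,4],[49,4],[50,4],[51,4],[52,1],[55,3],[55,4],[56,1],[57,1],[60,3],[60,4],[61,1],[63,1]]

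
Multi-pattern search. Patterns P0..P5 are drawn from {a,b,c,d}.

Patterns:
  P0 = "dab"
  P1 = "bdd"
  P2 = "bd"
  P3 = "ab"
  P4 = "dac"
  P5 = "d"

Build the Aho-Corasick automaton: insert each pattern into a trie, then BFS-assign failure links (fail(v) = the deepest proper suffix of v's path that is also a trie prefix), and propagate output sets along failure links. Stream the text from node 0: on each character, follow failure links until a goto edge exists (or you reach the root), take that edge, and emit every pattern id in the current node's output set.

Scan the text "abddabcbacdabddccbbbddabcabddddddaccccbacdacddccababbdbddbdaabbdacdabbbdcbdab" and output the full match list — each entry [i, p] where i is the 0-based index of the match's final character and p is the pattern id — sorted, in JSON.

Build:
Trie (insert patterns):
  0='ε' goto a→7 b→4 d→1
  1='d' goto a→2  [P5 ends]
  2='da' goto b→3 c→9
  3='dab' goto ·  [P0 ends]
  4='b' goto d→5
  5='bd' goto d→6  [P2 ends]
  6='bdd' goto ·  [P1 ends]
  7='a' goto b→8
  8='ab' goto ·  [P3 ends]
  9='dac' goto ·  [P4 ends]

Failure links (BFS by depth):
  n1('d'): parent n0 fail=0; on 'd' 0 → fail=0;  out {5}∪∅={5}
  n4('b'): parent n0 fail=0; on 'b' 0 → fail=0;  out ∅∪∅=∅
  n7('a'): parent n0 fail=0; on 'a' 0 → fail=0;  out ∅∪∅=∅
  n2('da'): parent n1 fail=0; on 'a' 0 → fail=7;  out ∅∪∅=∅
  n5('bd'): parent n4 fail=0; on 'd' 0 → fail=1;  out {2}∪{5}={2,5}
  n8('ab'): parent n7 fail=0; on 'b' 0 → fail=4;  out {3}∪∅={3}
  n3('dab'): parent n2 fail=7; on 'b' 7 → fail=8;  out {0}∪{3}={0,3}
  n6('bdd'): parent n5 fail=1; on 'd' 1→0 → fail=1;  out {1}∪{5}={1,5}
  n9('dac'): parent n2 fail=7; on 'c' 7→0 → fail=0;  out {4}∪∅={4}

Text stream:
pos 0 'a': at 7
pos 1 'b': at 8  → match P3@[0:1]
pos 2 'd': at 5 ·f  → match P2@[1:2],P5@[2:2]
pos 3 'd': at 6  → match P1@[1:3],P5@[3:3]
pos 4 'a': at 2 ·f
pos 5 'b': at 3  → match P0@[3:5],P3@[4:5]
pos 6 'c': at 0 ·f
pos 7 'b': at 4
pos 8 'a': at 7 ·f
pos 9 'c': at 0 ·f
pos 10 'd': at 1  → match P5@[10:10]
pos 11 'a': at 2
pos 12 'b': at 3  → match P0@[10:12],P3@[11:12]
pos 13 'd': at 5 ·f  → match P2@[12:13],P5@[13:13]
pos 14 'd': at 6  → match P1@[12:14],P5@[14:14]
pos 15 'c': at 0 ·f
pos 16 'c': at 0
pos 17 'b': at 4
pos 18 'b': at 4 ·f
pos 19 'b': at 4 ·f
pos 20 'd': at 5  → match P2@[19:20],P5@[20:20]
pos 21 'd': at 6  → match P1@[19:21],P5@[21:21]
pos 22 'a': at 2 ·f
pos 23 'b': at 3  → match P0@[21:23],P3@[22:23]
pos 24 'c': at 0 ·f
pos 25 'a': at 7
pos 26 'b': at 8  → match P3@[25:26]
pos 27 'd': at 5 ·f  → match P2@[26:27],P5@[27:27]
pos 28 'd': at 6  → match P1@[26:28],P5@[28:28]
pos 29 'd': at 1 ·f  → match P5@[29:29]
pos 30 'd': at 1 ·f  → match P5@[30:30]
pos 31 'd': at 1 ·f  → match P5@[31:31]
pos 32 'd': at 1 ·f  → match P5@[32:32]
pos 33 'a': at 2
pos 34 'c': at 9  → match P4@[32:34]
pos 35 'c': at 0 ·f
pos 36 'c': at 0
pos 37 'c': at 0
pos 38 'b': at 4
pos 39 'a': at 7 ·f
pos 40 'c': at 0 ·f
pos 41 'd': at 1  → match P5@[41:41]
pos 42 'a': at 2
pos 43 'c': at 9  → match P4@[41:43]
pos 44 'd': at 1 ·f  → match P5@[44:44]
pos 45 'd': at 1 ·f  → match P5@[45:45]
pos 46 'c': at 0 ·f
pos 47 'c': at 0
pos 48 'a': at 7
pos 49 'b': at 8  → match P3@[48:49]
pos 50 'a': at 7 ·f
pos 51 'b': at 8  → match P3@[50:51]
pos 52 'b': at 4 ·f
pos 53 'd': at 5  → match P2@[52:53],P5@[53:53]
pos 54 'b': at 4 ·f
pos 55 'd': at 5  → match P2@[54:55],P5@[55:55]
pos 56 'd': at 6  → match P1@[54:56],P5@[56:56]
pos 57 'b': at 4 ·f
pos 58 'd': at 5  → match P2@[57:58],P5@[58:58]
pos 59 'a': at 2 ·f
pos 60 'a': at 7 ·f
pos 61 'b': at 8  → match P3@[60:61]
pos 62 'b': at 4 ·f
pos 63 'd': at 5  → match P2@[62:63],P5@[63:63]
pos 64 'a': at 2 ·f
pos 65 'c': at 9  → match P4@[63:65]
pos 66 'd': at 1 ·f  → match P5@[66:66]
pos 67 'a': at 2
pos 68 'b': at 3  → match P0@[66:68],P3@[67:68]
pos 69 'b': at 4 ·f
pos 70 'b': at 4 ·f
pos 71 'd': at 5  → match P2@[70:71],P5@[71:71]
pos 72 'c': at 0 ·f
pos 73 'b': at 4
pos 74 'd': at 5  → match P2@[73:74],P5@[74:74]
pos 75 'a': at 2 ·f
pos 76 'b': at 3  → match P0@[74:76],P3@[75:76]

Result: [[1,3],[2,2],[2,5],[3,1],[3,5],[5,0],[5,3],[10,5],[12,0],[12,3],[13,2],[13,5],[14,1],[14,5],[20,2],[20,5],[21,1],[21,5],[23,0],[23,3],[26,3],[27,2],[27,5],[28,1],[28,5],[29,5],[30,5],[31,5],[32,5],[34,4],[41,5],[43,4],[44,5],[45,5],[49,3],[51,3],[53,2],[53,5],[55,2],[55,5],[56,1],[56,5],[58,2],[58,5],[61,3],[63,2],[63,5],[65,4],[66,5],[68,0],[68,3],[71,2],[71,5],[74,2],[74,5],[76,0],[76,3]]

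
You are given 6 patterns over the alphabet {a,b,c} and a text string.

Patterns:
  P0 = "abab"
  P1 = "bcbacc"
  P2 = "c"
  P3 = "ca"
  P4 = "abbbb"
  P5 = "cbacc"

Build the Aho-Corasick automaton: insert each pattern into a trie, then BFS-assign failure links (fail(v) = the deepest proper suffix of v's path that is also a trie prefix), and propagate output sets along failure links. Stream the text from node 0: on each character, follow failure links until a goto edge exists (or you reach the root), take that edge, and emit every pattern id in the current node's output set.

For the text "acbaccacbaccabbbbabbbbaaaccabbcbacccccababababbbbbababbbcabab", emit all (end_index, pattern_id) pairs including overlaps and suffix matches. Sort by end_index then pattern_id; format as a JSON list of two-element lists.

Build:
Trie nodes:
  0='ε' goto a→1 b→5 c→11
  1='a' goto b→2
  2='ab' goto a→3 b→13
  3='aba' goto b→4
  4='abab' goto ·  [P0 ends]
  5='b' goto c→6
  6='bc' goto b→7
  7='bcb' goto a→8
  8='bcba' goto c→9
  9='bcbac' goto c→10
  10='bcbacc' goto ·  [P1 ends]
  11='c' goto a→12 b→16  [P2 ends]
  12='ca' goto ·  [P3 ends]
  13='abb' goto b→14
  14='abbb' goto b→15
  15='abbbb' goto ·  [P4 ends]
  16='cb' goto a→17
  17='cba' goto c→18
  18='cbac' goto c→19
  19='cbacc' goto ·  [P5 ends]

BFS fail/out derivation:
  n1('a'): parent n0 fail=0; on 'a' 0 → fail=0;  out ∅∪∅=∅
  n5('b'): parent n0 fail=0; on 'b' 0 → fail=0;  out ∅∪∅=∅
  n11('c'): parent n0 fail=0; on 'c' 0 → fail=0;  out {2}∪∅={2}
  n2('ab'): parent n1 fail=0; on 'b' 0 → fail=5;  out ∅∪∅=∅
  n6('bc'): parent n5 fail=0; on 'c' 0 → fail=11;  out ∅∪{2}={2}
  n12('ca'): parent n11 fail=0; on 'a' 0 → fail=1;  out {3}∪∅={3}
  n16('cb'): parent n11 fail=0; on 'b' 0 → fail=5;  out ∅∪∅=∅
  n3('aba'): parent n2 fail=5; on 'a' 5→0 → fail=1;  out ∅∪∅=∅
  n7('bcb'): parent n6 fail=11; on 'b' 11 → fail=16;  out ∅∪∅=∅
  n13('abb'): parent n2 fail=5; on 'b' 5→0 → fail=5;  out ∅∪∅=∅
  n17('cba'): parent n16 fail=5; on 'a' 5→0 → fail=1;  out ∅∪∅=∅
  n4('abab'): parent n3 fail=1; on 'b' 1 → fail=2;  out {0}∪∅={0}
  n8('bcba'): parent n7 fail=16; on 'a' 16 → fail=17;  out ∅∪∅=∅
  n14('abbb'): parent n13 fail=5; on 'b' 5→0 → fail=5;  out ∅∪∅=∅
  n18('cbac'): parent n17 fail=1; on 'c' 1→0 → fail=11;  out ∅∪{2}={2}
  n9('bcbac'): parent n8 fail=17; on 'c' 17 → fail=18;  out ∅∪{2}={2}
  n15('abbbb'): parent n14 fail=5; on 'b' 5→0 → fail=5;  out {4}∪∅={4}
  n19('cbacc'): parent n18 fail=11; on 'c' 11→0 → fail=11;  out {5}∪{2}={2,5}
  n10('bcbacc'): parent n9 fail=18; on 'c' 18 → fail=19;  out {1}∪{2,5}={1,2,5}

Run:
[0] read 'a'  n0⇒n1
[1] read 'c'  n1⇒n11 ·f  emit P2@[1:1]
[2] read 'b'  n11⇒n16
[3] read 'a'  n16⇒n17
[4] read 'c'  n17⇒n18  emit P2@[4:4]
[5] read 'c'  n18⇒n19  emit P2@[5:5],P5@[1:5]
[6] read 'a'  n19⇒n12 ·f  emit P3@[5:6]
[7] read 'c'  n12⇒n11 ·f  emit P2@[7:7]
[8] read 'b'  n11⇒n16
[9] read 'a'  n16⇒n17
[10] read 'c'  n17⇒n18  emit P2@[10:10]
[11] read 'c'  n18⇒n19  emit P2@[11:11],P5@[7:11]
[12] read 'a'  n19⇒n12 ·f  emit P3@[11:12]
[13] read 'b'  n12⇒n2 ·f
[14] read 'b'  n2⇒n13
[15] read 'b'  n13⇒n14
[16] read 'b'  n14⇒n15  emit P4@[12:16]
[17] read 'a'  n15⇒n1 ·f
[18] read 'b'  n1⇒n2
[19] read 'b'  n2⇒n13
[20] read 'b'  n13⇒n14
[21] read 'b'  n14⇒n15  emit P4@[17:21]
[22] read 'a'  n15⇒n1 ·f
[23] read 'a'  n1⇒n1 ·f
[24] read 'a'  n1⇒n1 ·f
[25] read 'c'  n1⇒n11 ·f  emit P2@[25:25]
[26] read 'c'  n11⇒n11 ·f  emit P2@[26:26]
[27] read 'a'  n11⇒n12  emit P3@[26:27]
[28] read 'b'  n12⇒n2 ·f
[29] read 'b'  n2⇒n13
[30] read 'c'  n13⇒n6 ·f  emit P2@[30:30]
[31] read 'b'  n6⇒n7
[32] read 'a'  n7⇒n8
[33] read 'c'  n8⇒n9  emit P2@[33:33]
[34] read 'c'  n9⇒n10  emit P1@[29:34],P2@[34:34],P5@[30:34]
[35] read 'c'  n10⇒n11 ·f  emit P2@[35:35]
[36] read 'c'  n11⇒n11 ·f  emit P2@[36:36]
[37] read 'c'  n11⇒n11 ·f  emit P2@[37:37]
[38] read 'a'  n11⇒n12  emit P3@[37:38]
[39] read 'b'  n12⇒n2 ·f
[40] read 'a'  n2⇒n3
[41] read 'b'  n3⇒n4  emit P0@[38:41]
[42] read 'a'  n4⇒n3 ·f
[43] read 'b'  n3⇒n4  emit P0@[40:43]
[44] read 'a'  n4⇒n3 ·f
[45] read 'b'  n3⇒n4  emit P0@[42:45]
[46] read 'b'  n4⇒n13 ·f
[47] read 'b'  n13⇒n14
[48] read 'b'  n14⇒n15  emit P4@[44:48]
[49] read 'b'  n15⇒n5 ·f
[50] read 'a'  n5⇒n1 ·f
[51] read 'b'  n1⇒n2
[52] read 'a'  n2⇒n3
[53] read 'b'  n3⇒n4  emit P0@[50:53]
[54] read 'b'  n4⇒n13 ·f
[55] read 'b'  n13⇒n14
[56] read 'c'  n14⇒n6 ·f  emit P2@[56:56]
[57] read 'a'  n6⇒n12 ·f  emit P3@[56:57]
[58] read 'b'  n12⇒n2 ·f
[59] read 'a'  n2⇒n3
[60] read 'b'  n3⇒n4  emit P0@[57:60]

All matches (sorted): [[1,2],[4,2],[5,2],[5,5],[6,3],[7,2],[10,2],[11,2],[11,5],[12,3],[16,4],[21,4],[25,2],[26,2],[27,3],[30,2],[33,2],[34,1],[34,2],[34,5],[35,2],[36,2],[37,2],[38,3],[41,0],[43,0],[45,0],[48,4],[53,0],[56,2],[57,3],[60,0]]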